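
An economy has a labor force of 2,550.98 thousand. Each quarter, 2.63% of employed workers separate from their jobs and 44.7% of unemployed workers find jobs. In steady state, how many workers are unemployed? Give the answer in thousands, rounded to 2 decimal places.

Steady-state unemployment rate u* = s/(s+f) = 2.63/(2.63+44.7) = 0.055567.
Unemployed = u* × labor force = 0.055567 × 2,550.98 ≈ 141.75 thousand.

About 141.75 thousand are unemployed in steady state.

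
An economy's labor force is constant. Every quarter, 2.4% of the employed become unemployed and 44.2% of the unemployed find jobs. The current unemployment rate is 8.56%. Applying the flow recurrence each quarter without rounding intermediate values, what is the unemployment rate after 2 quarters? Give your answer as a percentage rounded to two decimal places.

With a fixed labor force, u_{t+1} = u_t + s·(1−u_t) − f·u_t = u_t·(1−s−f) + s.
Here 1−s−f = 0.534 and s = 0.024.
u_1 = 0.085600 × 0.534 + 0.024 = 0.069710.
u_2 = 0.069710 × 0.534 + 0.024 = 0.061225.

Unemployment rate after two quarters ≈ 6.12%.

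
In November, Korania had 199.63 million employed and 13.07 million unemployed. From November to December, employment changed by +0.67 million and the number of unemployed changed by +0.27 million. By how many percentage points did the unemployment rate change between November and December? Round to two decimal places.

The unemployment rate changed by +0.10 percentage points.

November: labor force = 199.63 + 13.07 = 212.70; u = 13.07/212.70 = 6.14%.
December: labor force = 200.30 + 13.34 = 213.64; u = 13.34/213.64 = 6.24%.
Change = 6.24% − 6.14% = +0.10 pp.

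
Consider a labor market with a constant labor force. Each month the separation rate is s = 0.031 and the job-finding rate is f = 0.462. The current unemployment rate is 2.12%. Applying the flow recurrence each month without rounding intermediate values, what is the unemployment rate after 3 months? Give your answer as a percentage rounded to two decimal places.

With a fixed labor force, u_{t+1} = u_t + s·(1−u_t) − f·u_t = u_t·(1−s−f) + s.
Here 1−s−f = 0.507 and s = 0.031.
u_1 = 0.021200 × 0.507 + 0.031 = 0.041748.
u_2 = 0.041748 × 0.507 + 0.031 = 0.052166.
u_3 = 0.052166 × 0.507 + 0.031 = 0.057448.

Unemployment rate after three months ≈ 5.74%.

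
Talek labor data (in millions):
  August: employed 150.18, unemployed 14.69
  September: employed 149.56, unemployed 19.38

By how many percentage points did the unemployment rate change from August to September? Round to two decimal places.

August: labor force = 150.18 + 14.69 = 164.87; u = 14.69/164.87 = 8.91%.
September: labor force = 149.56 + 19.38 = 168.94; u = 19.38/168.94 = 11.47%.
Change = 11.47% − 8.91% = +2.56 pp.

The unemployment rate changed by +2.56 percentage points.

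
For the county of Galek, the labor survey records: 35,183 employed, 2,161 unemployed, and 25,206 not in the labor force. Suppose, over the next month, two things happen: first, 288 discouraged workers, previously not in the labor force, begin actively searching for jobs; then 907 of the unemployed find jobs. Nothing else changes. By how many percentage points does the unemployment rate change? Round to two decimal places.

The unemployment rate changes by −1.69 percentage points.

Initially, labor force = 35,183 + 2,161 = 37,344, so u = 2,161/37,344 = 5.79%.
After the first change, unemployed and labor force both rise by 288 → E = 35,183, U = 2,449, labor force = 37,632.
After the second change, unemployed falls and employed rises by 907; labor force unchanged → E = 36,090, U = 1,542, labor force = 37,632.
New unemployment rate = 1,542 / 37,632 = 4.10%.
Change = 4.10% − 5.79% = −1.69 percentage points.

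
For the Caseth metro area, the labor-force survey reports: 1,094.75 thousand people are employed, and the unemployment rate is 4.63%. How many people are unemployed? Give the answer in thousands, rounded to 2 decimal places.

About 53.15 thousand are unemployed.

Let U be the number unemployed. The labor force is E + U, and U/(E+U) = 0.0463.
So U = 0.0463 × 1,094.75 / (1 − 0.0463) = 50.6869 / 0.9537 ≈ 53.15 thousand.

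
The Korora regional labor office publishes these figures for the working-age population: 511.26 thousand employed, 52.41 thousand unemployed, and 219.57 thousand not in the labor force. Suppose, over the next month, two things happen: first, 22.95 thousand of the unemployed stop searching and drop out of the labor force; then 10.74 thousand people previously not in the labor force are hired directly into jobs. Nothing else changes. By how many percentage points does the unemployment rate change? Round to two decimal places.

Initially, labor force = 511.26 + 52.41 = 563.67 thousand, so u = 52.41/563.67 = 9.30%.
After the first change, unemployed and labor force both fall by 22.95 → E = 511.26, U = 29.46, labor force = 540.72 thousand.
After the second change, employed and labor force both rise by 10.74; unemployed unchanged → E = 522.00, U = 29.46, labor force = 551.46 thousand.
New unemployment rate = 29.46 / 551.46 = 5.34%.
Change = 5.34% − 9.30% = −3.96 percentage points.

The unemployment rate changes by −3.96 percentage points.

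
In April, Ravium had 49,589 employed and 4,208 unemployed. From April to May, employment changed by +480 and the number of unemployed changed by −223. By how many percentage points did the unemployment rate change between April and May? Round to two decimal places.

April: labor force = 49,589 + 4,208 = 53,797; u = 4,208/53,797 = 7.82%.
May: labor force = 50,069 + 3,985 = 54,054; u = 3,985/54,054 = 7.37%.
Change = 7.37% − 7.82% = −0.45 pp.

The unemployment rate changed by −0.45 percentage points.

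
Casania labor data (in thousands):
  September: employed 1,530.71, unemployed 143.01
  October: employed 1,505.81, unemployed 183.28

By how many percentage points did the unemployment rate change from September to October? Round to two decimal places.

September: labor force = 1,530.71 + 143.01 = 1,673.72; u = 143.01/1,673.72 = 8.54%.
October: labor force = 1,505.81 + 183.28 = 1,689.09; u = 183.28/1,689.09 = 10.85%.
Change = 10.85% − 8.54% = +2.31 pp.

The unemployment rate changed by +2.31 percentage points.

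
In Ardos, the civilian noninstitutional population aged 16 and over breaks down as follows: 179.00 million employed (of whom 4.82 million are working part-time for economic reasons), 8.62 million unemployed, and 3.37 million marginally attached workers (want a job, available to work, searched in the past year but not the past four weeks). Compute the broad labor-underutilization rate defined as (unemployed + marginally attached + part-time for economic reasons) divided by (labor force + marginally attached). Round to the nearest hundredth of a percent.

Labor force = 179.00 + 8.62 = 187.62 million.
Numerator = 8.62 + 3.37 + 4.82 = 16.81 million.
Denominator = 187.62 + 3.37 = 190.99 million.
Broad rate = 16.81 / 190.99 = 8.80%.

Broad underutilization rate ≈ 8.80%.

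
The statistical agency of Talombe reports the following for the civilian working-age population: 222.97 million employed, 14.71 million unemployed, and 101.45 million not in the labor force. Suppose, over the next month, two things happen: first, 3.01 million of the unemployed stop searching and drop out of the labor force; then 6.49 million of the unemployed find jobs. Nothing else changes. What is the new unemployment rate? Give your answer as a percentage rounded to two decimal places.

Initially, labor force = 222.97 + 14.71 = 237.68 million, so u = 14.71/237.68 = 6.19%.
After the first change, unemployed and labor force both fall by 3.01 → E = 222.97, U = 11.70, labor force = 234.67 million.
After the second change, unemployed falls and employed rises by 6.49; labor force unchanged → E = 229.46, U = 5.21, labor force = 234.67 million.
New unemployment rate = 5.21 / 234.67 = 2.22%.

New unemployment rate ≈ 2.22%.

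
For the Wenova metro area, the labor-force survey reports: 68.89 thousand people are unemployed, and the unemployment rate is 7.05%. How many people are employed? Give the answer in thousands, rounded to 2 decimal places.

About 908.27 thousand are employed.

Labor force = U / u = 68.89 / 0.0705 ≈ 977.16 thousand.
Employed = labor force − unemployed = 977.16 − 68.89 = 908.27 thousand.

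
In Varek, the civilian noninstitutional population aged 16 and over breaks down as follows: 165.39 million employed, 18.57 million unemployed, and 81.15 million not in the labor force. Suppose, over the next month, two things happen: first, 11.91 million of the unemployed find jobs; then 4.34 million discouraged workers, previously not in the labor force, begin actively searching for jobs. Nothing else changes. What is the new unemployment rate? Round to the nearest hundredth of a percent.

New unemployment rate ≈ 5.84%.

Initially, labor force = 165.39 + 18.57 = 183.96 million, so u = 18.57/183.96 = 10.09%.
After the first change, unemployed falls and employed rises by 11.91; labor force unchanged → E = 177.30, U = 6.66, labor force = 183.96 million.
After the second change, unemployed and labor force both rise by 4.34 → E = 177.30, U = 11.00, labor force = 188.30 million.
New unemployment rate = 11.00 / 188.30 = 5.84%.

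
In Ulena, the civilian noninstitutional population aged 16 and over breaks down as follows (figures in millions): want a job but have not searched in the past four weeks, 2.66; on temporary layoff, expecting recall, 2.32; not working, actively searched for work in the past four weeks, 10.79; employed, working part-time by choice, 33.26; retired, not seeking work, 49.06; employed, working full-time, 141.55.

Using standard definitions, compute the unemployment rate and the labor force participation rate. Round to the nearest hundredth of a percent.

Employed = 33.26 + 141.55 = 174.81 million.
Unemployed = 2.32 + 10.79 = 13.11 million (jobless and actively searching, or on temporary layoff).
Labor force = 174.81 + 13.11 = 187.92 million.
Not in labor force = 2.66 + 49.06 = 51.72 million (those not working and not actively searching are outside the labor force — including those who want a job but have given up searching).
Civilian working-age population = 187.92 + 51.72 = 239.64 million.
Unemployment rate = 13.11 / 187.92 = 6.98%.
Labor force participation rate = 187.92 / 239.64 = 78.42%.

Unemployment rate ≈ 6.98%; labor force participation rate ≈ 78.42%.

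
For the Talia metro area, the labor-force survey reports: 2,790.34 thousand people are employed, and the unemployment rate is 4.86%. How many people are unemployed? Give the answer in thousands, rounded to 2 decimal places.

Let U be the number unemployed. The labor force is E + U, and U/(E+U) = 0.0486.
So U = 0.0486 × 2,790.34 / (1 − 0.0486) = 135.6105 / 0.9514 ≈ 142.54 thousand.

About 142.54 thousand are unemployed.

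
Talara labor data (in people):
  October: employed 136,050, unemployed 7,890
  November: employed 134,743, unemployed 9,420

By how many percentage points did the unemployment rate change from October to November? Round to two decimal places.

October: labor force = 136,050 + 7,890 = 143,940; u = 7,890/143,940 = 5.48%.
November: labor force = 134,743 + 9,420 = 144,163; u = 9,420/144,163 = 6.53%.
Change = 6.53% − 5.48% = +1.05 pp.

The unemployment rate changed by +1.05 percentage points.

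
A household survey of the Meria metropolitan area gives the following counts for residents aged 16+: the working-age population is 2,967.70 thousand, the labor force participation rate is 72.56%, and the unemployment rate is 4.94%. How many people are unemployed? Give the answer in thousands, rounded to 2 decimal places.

Labor force = 0.7256 × 2,967.70 = 2,153.36 thousand.
Unemployed = 0.0494 × 2,153.36 ≈ 106.38 thousand.

About 106.38 thousand are unemployed.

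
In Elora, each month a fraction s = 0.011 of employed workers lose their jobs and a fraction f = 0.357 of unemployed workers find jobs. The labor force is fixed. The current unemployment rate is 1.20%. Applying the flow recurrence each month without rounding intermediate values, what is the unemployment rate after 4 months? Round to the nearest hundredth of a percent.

With a fixed labor force, u_{t+1} = u_t + s·(1−u_t) − f·u_t = u_t·(1−s−f) + s.
Here 1−s−f = 0.632 and s = 0.011.
u_1 = 0.012000 × 0.632 + 0.011 = 0.018584.
u_2 = 0.018584 × 0.632 + 0.011 = 0.022745.
u_3 = 0.022745 × 0.632 + 0.011 = 0.025375.
u_4 = 0.025375 × 0.632 + 0.011 = 0.027037.

Unemployment rate after four months ≈ 2.70%.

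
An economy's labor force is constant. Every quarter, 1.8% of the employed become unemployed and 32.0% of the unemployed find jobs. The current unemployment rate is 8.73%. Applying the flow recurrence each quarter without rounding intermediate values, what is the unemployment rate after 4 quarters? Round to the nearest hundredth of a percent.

Unemployment rate after four quarters ≈ 5.98%.

With a fixed labor force, u_{t+1} = u_t + s·(1−u_t) − f·u_t = u_t·(1−s−f) + s.
Here 1−s−f = 0.662 and s = 0.018.
u_1 = 0.087300 × 0.662 + 0.018 = 0.075793.
u_2 = 0.075793 × 0.662 + 0.018 = 0.068175.
u_3 = 0.068175 × 0.662 + 0.018 = 0.063132.
u_4 = 0.063132 × 0.662 + 0.018 = 0.059793.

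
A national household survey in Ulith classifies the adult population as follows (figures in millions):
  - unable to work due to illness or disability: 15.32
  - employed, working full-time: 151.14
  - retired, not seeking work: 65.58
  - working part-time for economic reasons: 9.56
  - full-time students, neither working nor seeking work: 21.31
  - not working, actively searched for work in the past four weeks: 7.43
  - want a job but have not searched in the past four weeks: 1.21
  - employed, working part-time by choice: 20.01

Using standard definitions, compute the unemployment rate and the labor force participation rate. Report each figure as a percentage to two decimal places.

Unemployment rate ≈ 3.95%; labor force participation rate ≈ 64.53%.

Employed = 151.14 + 9.56 + 20.01 = 180.71 million (anyone who worked, including part-time for economic reasons, counts as employed).
Unemployed = 7.43 million.
Labor force = 180.71 + 7.43 = 188.14 million.
Not in labor force = 15.32 + 65.58 + 21.31 + 1.21 = 103.42 million (those not working and not actively searching are outside the labor force — including those who want a job but have given up searching).
Civilian working-age population = 188.14 + 103.42 = 291.56 million.
Unemployment rate = 7.43 / 188.14 = 3.95%.
Labor force participation rate = 188.14 / 291.56 = 64.53%.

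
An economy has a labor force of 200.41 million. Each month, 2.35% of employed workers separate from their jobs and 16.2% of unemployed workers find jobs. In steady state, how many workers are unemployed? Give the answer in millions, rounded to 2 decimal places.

Steady-state unemployment rate u* = s/(s+f) = 2.35/(2.35+16.2) = 0.126685.
Unemployed = u* × labor force = 0.126685 × 200.41 ≈ 25.39 million.

About 25.39 million are unemployed in steady state.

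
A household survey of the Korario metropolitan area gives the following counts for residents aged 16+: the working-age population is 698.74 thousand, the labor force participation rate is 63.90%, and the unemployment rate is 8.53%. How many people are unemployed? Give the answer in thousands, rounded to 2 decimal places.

Labor force = 0.6390 × 698.74 = 446.49 thousand.
Unemployed = 0.0853 × 446.49 ≈ 38.09 thousand.

About 38.09 thousand are unemployed.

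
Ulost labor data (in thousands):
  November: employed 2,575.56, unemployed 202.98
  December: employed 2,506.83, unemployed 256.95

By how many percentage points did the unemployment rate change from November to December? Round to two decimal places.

The unemployment rate changed by +1.99 percentage points.

November: labor force = 2,575.56 + 202.98 = 2,778.54; u = 202.98/2,778.54 = 7.31%.
December: labor force = 2,506.83 + 256.95 = 2,763.78; u = 256.95/2,763.78 = 9.30%.
Change = 9.30% − 7.31% = +1.99 pp.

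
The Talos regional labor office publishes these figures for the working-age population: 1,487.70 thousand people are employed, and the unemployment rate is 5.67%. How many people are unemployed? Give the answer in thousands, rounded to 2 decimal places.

About 89.42 thousand are unemployed.

Let U be the number unemployed. The labor force is E + U, and U/(E+U) = 0.0567.
So U = 0.0567 × 1,487.70 / (1 − 0.0567) = 84.3526 / 0.9433 ≈ 89.42 thousand.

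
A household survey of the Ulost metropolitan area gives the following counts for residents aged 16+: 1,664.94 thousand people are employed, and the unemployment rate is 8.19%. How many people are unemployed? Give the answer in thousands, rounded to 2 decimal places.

About 148.52 thousand are unemployed.

Let U be the number unemployed. The labor force is E + U, and U/(E+U) = 0.0819.
So U = 0.0819 × 1,664.94 / (1 − 0.0819) = 136.3586 / 0.9181 ≈ 148.52 thousand.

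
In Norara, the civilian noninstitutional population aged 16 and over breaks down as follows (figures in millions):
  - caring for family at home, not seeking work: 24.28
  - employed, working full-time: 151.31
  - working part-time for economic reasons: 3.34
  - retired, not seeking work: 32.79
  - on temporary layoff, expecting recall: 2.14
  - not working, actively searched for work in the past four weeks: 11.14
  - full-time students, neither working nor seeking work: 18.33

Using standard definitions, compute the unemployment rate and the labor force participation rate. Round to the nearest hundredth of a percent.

Unemployment rate ≈ 7.91%; labor force participation rate ≈ 69.01%.

Employed = 151.31 + 3.34 = 154.65 million (anyone who worked, including part-time for economic reasons, counts as employed).
Unemployed = 2.14 + 11.14 = 13.28 million (jobless and actively searching, or on temporary layoff).
Labor force = 154.65 + 13.28 = 167.93 million.
Not in labor force = 24.28 + 32.79 + 18.33 = 75.40 million (those not working and not actively searching are outside the labor force).
Civilian working-age population = 167.93 + 75.40 = 243.33 million.
Unemployment rate = 13.28 / 167.93 = 7.91%.
Labor force participation rate = 167.93 / 243.33 = 69.01%.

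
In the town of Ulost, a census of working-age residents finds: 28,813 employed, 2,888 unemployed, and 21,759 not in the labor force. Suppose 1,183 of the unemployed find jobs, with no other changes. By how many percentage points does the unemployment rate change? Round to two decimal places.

Initially, labor force = 28,813 + 2,888 = 31,701, so u = 2,888/31,701 = 9.11%.
After the change, unemployed falls and employed rises by 1,183; labor force unchanged → E = 29,996, U = 1,705, labor force = 31,701.
New unemployment rate = 1,705 / 31,701 = 5.38%.
Change = 5.38% − 9.11% = −3.73 percentage points.

The unemployment rate changes by −3.73 percentage points.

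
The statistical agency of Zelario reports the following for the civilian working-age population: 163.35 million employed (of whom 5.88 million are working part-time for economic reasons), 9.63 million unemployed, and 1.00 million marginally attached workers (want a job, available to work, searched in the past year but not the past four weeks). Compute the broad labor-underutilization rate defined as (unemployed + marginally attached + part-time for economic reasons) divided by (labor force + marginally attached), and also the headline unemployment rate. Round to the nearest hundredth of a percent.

Broad underutilization rate ≈ 9.49%; headline unemployment rate ≈ 5.57%.

Labor force = 163.35 + 9.63 = 172.98 million.
Numerator = 9.63 + 1.00 + 5.88 = 16.51 million.
Denominator = 172.98 + 1.00 = 173.98 million.
Broad rate = 16.51 / 173.98 = 9.49%.
Headline unemployment rate = 9.63 / 172.98 = 5.57%.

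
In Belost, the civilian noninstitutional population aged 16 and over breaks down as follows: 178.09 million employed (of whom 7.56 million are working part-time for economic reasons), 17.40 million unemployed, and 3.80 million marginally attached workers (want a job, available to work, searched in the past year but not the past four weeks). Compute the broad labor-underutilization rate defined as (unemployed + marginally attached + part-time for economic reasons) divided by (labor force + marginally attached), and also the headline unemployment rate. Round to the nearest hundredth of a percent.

Broad underutilization rate ≈ 14.43%; headline unemployment rate ≈ 8.90%.

Labor force = 178.09 + 17.40 = 195.49 million.
Numerator = 17.40 + 3.80 + 7.56 = 28.76 million.
Denominator = 195.49 + 3.80 = 199.29 million.
Broad rate = 28.76 / 199.29 = 14.43%.
Headline unemployment rate = 17.40 / 195.49 = 8.90%.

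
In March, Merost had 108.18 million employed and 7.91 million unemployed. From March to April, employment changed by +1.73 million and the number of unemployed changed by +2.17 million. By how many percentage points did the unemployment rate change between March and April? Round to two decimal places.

March: labor force = 108.18 + 7.91 = 116.09; u = 7.91/116.09 = 6.81%.
April: labor force = 109.91 + 10.08 = 119.99; u = 10.08/119.99 = 8.40%.
Change = 8.40% − 6.81% = +1.59 pp.

The unemployment rate changed by +1.59 percentage points.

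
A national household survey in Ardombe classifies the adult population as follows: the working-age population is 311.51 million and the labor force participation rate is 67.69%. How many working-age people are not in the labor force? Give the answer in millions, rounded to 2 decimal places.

About 100.65 million are not in the labor force.

Share not in the labor force = 1 − 0.6769 = 0.3231.
Not in labor force = 0.3231 × 311.51 ≈ 100.65 million.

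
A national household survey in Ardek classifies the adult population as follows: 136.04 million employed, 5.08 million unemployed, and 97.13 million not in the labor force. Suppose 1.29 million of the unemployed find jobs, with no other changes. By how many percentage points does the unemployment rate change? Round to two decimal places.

The unemployment rate changes by −0.91 percentage points.

Initially, labor force = 136.04 + 5.08 = 141.12 million, so u = 5.08/141.12 = 3.60%.
After the change, unemployed falls and employed rises by 1.29; labor force unchanged → E = 137.33, U = 3.79, labor force = 141.12 million.
New unemployment rate = 3.79 / 141.12 = 2.69%.
Change = 2.69% − 3.60% = −0.91 percentage points.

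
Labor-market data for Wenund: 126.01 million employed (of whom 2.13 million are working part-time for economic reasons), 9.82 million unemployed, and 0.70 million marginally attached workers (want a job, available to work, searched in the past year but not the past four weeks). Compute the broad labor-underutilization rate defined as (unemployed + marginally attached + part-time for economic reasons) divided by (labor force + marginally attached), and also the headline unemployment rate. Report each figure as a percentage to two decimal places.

Labor force = 126.01 + 9.82 = 135.83 million.
Numerator = 9.82 + 0.70 + 2.13 = 12.65 million.
Denominator = 135.83 + 0.70 = 136.53 million.
Broad rate = 12.65 / 136.53 = 9.27%.
Headline unemployment rate = 9.82 / 135.83 = 7.23%.

Broad underutilization rate ≈ 9.27%; headline unemployment rate ≈ 7.23%.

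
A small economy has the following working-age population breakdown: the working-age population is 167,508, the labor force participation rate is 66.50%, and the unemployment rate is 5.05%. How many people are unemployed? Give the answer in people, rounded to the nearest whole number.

About 5,625 are unemployed.

Labor force = 0.6650 × 167,508 = 111,393.
Unemployed = 0.0505 × 111,393 ≈ 5,625.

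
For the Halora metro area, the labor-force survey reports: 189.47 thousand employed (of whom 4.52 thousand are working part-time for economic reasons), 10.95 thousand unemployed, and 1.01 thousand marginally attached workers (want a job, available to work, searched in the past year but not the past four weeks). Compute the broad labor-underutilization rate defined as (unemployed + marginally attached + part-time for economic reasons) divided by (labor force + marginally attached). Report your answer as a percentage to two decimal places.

Labor force = 189.47 + 10.95 = 200.42 thousand.
Numerator = 10.95 + 1.01 + 4.52 = 16.48 thousand.
Denominator = 200.42 + 1.01 = 201.43 thousand.
Broad rate = 16.48 / 201.43 = 8.18%.

Broad underutilization rate ≈ 8.18%.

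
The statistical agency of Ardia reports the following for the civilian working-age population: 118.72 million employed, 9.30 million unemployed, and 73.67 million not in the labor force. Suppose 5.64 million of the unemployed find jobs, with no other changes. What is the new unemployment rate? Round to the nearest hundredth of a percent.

Initially, labor force = 118.72 + 9.30 = 128.02 million, so u = 9.30/128.02 = 7.26%.
After the change, unemployed falls and employed rises by 5.64; labor force unchanged → E = 124.36, U = 3.66, labor force = 128.02 million.
New unemployment rate = 3.66 / 128.02 = 2.86%.

New unemployment rate ≈ 2.86%.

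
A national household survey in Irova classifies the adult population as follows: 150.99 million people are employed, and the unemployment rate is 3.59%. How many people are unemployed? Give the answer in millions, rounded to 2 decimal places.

About 5.62 million are unemployed.

Let U be the number unemployed. The labor force is E + U, and U/(E+U) = 0.0359.
So U = 0.0359 × 150.99 / (1 − 0.0359) = 5.4205 / 0.9641 ≈ 5.62 million.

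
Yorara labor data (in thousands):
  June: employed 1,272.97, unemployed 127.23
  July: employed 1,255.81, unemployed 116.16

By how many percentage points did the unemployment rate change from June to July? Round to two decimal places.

June: labor force = 1,272.97 + 127.23 = 1,400.20; u = 127.23/1,400.20 = 9.09%.
July: labor force = 1,255.81 + 116.16 = 1,371.97; u = 116.16/1,371.97 = 8.47%.
Change = 8.47% − 9.09% = −0.62 pp.

The unemployment rate changed by −0.62 percentage points.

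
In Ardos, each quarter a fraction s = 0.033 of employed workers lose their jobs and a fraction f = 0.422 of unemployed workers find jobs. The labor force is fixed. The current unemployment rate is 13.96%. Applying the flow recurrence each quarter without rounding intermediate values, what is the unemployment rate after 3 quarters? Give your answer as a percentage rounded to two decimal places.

With a fixed labor force, u_{t+1} = u_t + s·(1−u_t) − f·u_t = u_t·(1−s−f) + s.
Here 1−s−f = 0.545 and s = 0.033.
u_1 = 0.139600 × 0.545 + 0.033 = 0.109082.
u_2 = 0.109082 × 0.545 + 0.033 = 0.092450.
u_3 = 0.092450 × 0.545 + 0.033 = 0.083385.

Unemployment rate after three quarters ≈ 8.34%.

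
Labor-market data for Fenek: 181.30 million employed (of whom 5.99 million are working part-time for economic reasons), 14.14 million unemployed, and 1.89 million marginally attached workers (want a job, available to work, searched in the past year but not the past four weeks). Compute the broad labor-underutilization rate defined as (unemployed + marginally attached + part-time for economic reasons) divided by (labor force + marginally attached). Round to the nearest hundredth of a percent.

Labor force = 181.30 + 14.14 = 195.44 million.
Numerator = 14.14 + 1.89 + 5.99 = 22.02 million.
Denominator = 195.44 + 1.89 = 197.33 million.
Broad rate = 22.02 / 197.33 = 11.16%.

Broad underutilization rate ≈ 11.16%.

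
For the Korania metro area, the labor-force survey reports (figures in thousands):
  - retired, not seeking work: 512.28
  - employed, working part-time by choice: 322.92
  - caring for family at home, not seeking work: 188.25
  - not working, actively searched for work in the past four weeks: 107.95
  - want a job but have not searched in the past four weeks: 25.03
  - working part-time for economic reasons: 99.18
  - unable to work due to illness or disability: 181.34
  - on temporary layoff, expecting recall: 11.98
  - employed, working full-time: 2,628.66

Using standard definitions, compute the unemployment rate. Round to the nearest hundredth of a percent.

Unemployment rate ≈ 3.78%.

Employed = 322.92 + 99.18 + 2,628.66 = 3,050.76 thousand (anyone who worked, including part-time for economic reasons, counts as employed).
Unemployed = 107.95 + 11.98 = 119.93 thousand (jobless and actively searching, or on temporary layoff).
Labor force = 3,050.76 + 119.93 = 3,170.69 thousand.
Unemployment rate = 119.93 / 3,170.69 = 3.78%.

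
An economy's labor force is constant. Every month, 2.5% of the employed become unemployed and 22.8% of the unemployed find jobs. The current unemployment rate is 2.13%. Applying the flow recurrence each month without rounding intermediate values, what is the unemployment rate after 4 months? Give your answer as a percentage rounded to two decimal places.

Unemployment rate after four months ≈ 7.47%.

With a fixed labor force, u_{t+1} = u_t + s·(1−u_t) − f·u_t = u_t·(1−s−f) + s.
Here 1−s−f = 0.747 and s = 0.025.
u_1 = 0.021300 × 0.747 + 0.025 = 0.040911.
u_2 = 0.040911 × 0.747 + 0.025 = 0.055561.
u_3 = 0.055561 × 0.747 + 0.025 = 0.066504.
u_4 = 0.066504 × 0.747 + 0.025 = 0.074678.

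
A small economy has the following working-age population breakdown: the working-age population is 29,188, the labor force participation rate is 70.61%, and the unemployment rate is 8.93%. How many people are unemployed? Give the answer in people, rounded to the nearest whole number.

About 1,840 are unemployed.

Labor force = 0.7061 × 29,188 = 20,610.
Unemployed = 0.0893 × 20,610 ≈ 1,840.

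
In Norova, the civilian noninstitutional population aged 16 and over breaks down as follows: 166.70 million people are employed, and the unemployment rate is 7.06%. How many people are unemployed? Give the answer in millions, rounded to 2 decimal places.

Let U be the number unemployed. The labor force is E + U, and U/(E+U) = 0.0706.
So U = 0.0706 × 166.70 / (1 − 0.0706) = 11.7690 / 0.9294 ≈ 12.66 million.

About 12.66 million are unemployed.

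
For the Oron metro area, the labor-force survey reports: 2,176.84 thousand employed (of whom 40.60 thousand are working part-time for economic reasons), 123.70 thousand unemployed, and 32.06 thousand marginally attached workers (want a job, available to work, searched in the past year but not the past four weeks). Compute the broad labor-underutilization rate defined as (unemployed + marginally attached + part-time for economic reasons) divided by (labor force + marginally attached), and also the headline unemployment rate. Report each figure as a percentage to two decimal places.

Broad underutilization rate ≈ 8.42%; headline unemployment rate ≈ 5.38%.

Labor force = 2,176.84 + 123.70 = 2,300.54 thousand.
Numerator = 123.70 + 32.06 + 40.60 = 196.36 thousand.
Denominator = 2,300.54 + 32.06 = 2,332.60 thousand.
Broad rate = 196.36 / 2,332.60 = 8.42%.
Headline unemployment rate = 123.70 / 2,300.54 = 5.38%.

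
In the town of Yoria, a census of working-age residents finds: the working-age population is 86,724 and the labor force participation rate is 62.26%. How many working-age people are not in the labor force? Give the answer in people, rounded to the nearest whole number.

Share not in the labor force = 1 − 0.6226 = 0.3774.
Not in labor force = 0.3774 × 86,724 ≈ 32,730.

About 32,730 are not in the labor force.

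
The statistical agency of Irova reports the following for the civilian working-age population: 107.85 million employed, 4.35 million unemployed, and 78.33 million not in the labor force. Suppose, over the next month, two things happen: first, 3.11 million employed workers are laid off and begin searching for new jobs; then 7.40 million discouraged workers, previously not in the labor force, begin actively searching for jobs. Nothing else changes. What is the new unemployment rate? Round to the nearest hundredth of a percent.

New unemployment rate ≈ 12.42%.

Initially, labor force = 107.85 + 4.35 = 112.20 million, so u = 4.35/112.20 = 3.88%.
After the first change, employed falls and unemployed rises by 3.11; labor force unchanged → E = 104.74, U = 7.46, labor force = 112.20 million.
After the second change, unemployed and labor force both rise by 7.40 → E = 104.74, U = 14.86, labor force = 119.60 million.
New unemployment rate = 14.86 / 119.60 = 12.42%.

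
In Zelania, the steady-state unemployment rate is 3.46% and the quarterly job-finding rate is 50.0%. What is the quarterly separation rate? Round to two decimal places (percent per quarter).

Separation rate ≈ 1.79% per quarter.

From u* = s/(s+f): s = u·f/(1−u).
s = 0.0346 × 50.0 / (1 − 0.0346) = 1.7300 / 0.9654 ≈ 1.79% per quarter.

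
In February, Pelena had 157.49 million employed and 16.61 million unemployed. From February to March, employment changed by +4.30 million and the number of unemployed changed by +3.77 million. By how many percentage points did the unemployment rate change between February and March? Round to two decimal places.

February: labor force = 157.49 + 16.61 = 174.10; u = 16.61/174.10 = 9.54%.
March: labor force = 161.79 + 20.38 = 182.17; u = 20.38/182.17 = 11.19%.
Change = 11.19% − 9.54% = +1.65 pp.

The unemployment rate changed by +1.65 percentage points.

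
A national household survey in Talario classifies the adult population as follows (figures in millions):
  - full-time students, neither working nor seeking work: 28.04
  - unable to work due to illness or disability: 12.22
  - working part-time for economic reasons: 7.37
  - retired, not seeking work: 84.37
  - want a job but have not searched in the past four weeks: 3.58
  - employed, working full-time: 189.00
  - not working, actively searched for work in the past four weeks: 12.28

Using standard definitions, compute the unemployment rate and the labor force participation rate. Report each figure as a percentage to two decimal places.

Unemployment rate ≈ 5.89%; labor force participation rate ≈ 61.94%.

Employed = 7.37 + 189.00 = 196.37 million (anyone who worked, including part-time for economic reasons, counts as employed).
Unemployed = 12.28 million.
Labor force = 196.37 + 12.28 = 208.65 million.
Not in labor force = 28.04 + 12.22 + 84.37 + 3.58 = 128.21 million (those not working and not actively searching are outside the labor force — including those who want a job but have given up searching).
Civilian working-age population = 208.65 + 128.21 = 336.86 million.
Unemployment rate = 12.28 / 208.65 = 5.89%.
Labor force participation rate = 208.65 / 336.86 = 61.94%.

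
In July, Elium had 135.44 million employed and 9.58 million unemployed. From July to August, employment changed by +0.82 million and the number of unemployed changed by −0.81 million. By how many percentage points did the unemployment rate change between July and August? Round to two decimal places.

July: labor force = 135.44 + 9.58 = 145.02; u = 9.58/145.02 = 6.61%.
August: labor force = 136.26 + 8.77 = 145.03; u = 8.77/145.03 = 6.05%.
Change = 6.05% − 6.61% = −0.56 pp.

The unemployment rate changed by −0.56 percentage points.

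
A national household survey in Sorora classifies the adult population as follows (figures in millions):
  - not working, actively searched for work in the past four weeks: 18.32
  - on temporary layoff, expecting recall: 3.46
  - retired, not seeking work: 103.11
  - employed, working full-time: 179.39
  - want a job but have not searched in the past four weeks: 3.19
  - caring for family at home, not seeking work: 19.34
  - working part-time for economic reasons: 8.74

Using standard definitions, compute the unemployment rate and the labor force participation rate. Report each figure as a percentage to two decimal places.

Employed = 179.39 + 8.74 = 188.13 million (anyone who worked, including part-time for economic reasons, counts as employed).
Unemployed = 18.32 + 3.46 = 21.78 million (jobless and actively searching, or on temporary layoff).
Labor force = 188.13 + 21.78 = 209.91 million.
Not in labor force = 103.11 + 3.19 + 19.34 = 125.64 million (those not working and not actively searching are outside the labor force — including those who want a job but have given up searching).
Civilian working-age population = 209.91 + 125.64 = 335.55 million.
Unemployment rate = 21.78 / 209.91 = 10.38%.
Labor force participation rate = 209.91 / 335.55 = 62.56%.

Unemployment rate ≈ 10.38%; labor force participation rate ≈ 62.56%.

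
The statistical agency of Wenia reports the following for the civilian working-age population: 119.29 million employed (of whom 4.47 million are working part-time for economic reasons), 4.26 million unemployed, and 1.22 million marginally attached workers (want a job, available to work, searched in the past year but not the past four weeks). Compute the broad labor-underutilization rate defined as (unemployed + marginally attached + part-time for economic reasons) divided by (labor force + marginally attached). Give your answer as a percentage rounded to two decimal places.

Labor force = 119.29 + 4.26 = 123.55 million.
Numerator = 4.26 + 1.22 + 4.47 = 9.95 million.
Denominator = 123.55 + 1.22 = 124.77 million.
Broad rate = 9.95 / 124.77 = 7.97%.

Broad underutilization rate ≈ 7.97%.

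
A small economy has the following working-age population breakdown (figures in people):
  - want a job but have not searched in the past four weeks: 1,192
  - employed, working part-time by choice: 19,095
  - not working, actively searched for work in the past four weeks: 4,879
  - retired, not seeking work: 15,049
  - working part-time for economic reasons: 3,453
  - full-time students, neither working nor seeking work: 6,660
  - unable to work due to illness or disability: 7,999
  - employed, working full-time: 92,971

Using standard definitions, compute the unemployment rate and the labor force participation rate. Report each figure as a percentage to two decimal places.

Unemployment rate ≈ 4.05%; labor force participation rate ≈ 79.58%.

Employed = 19,095 + 3,453 + 92,971 = 115,519 (anyone who worked, including part-time for economic reasons, counts as employed).
Unemployed = 4,879.
Labor force = 115,519 + 4,879 = 120,398.
Not in labor force = 1,192 + 15,049 + 6,660 + 7,999 = 30,900 (those not working and not actively searching are outside the labor force — including those who want a job but have given up searching).
Civilian working-age population = 120,398 + 30,900 = 151,298.
Unemployment rate = 4,879 / 120,398 = 4.05%.
Labor force participation rate = 120,398 / 151,298 = 79.58%.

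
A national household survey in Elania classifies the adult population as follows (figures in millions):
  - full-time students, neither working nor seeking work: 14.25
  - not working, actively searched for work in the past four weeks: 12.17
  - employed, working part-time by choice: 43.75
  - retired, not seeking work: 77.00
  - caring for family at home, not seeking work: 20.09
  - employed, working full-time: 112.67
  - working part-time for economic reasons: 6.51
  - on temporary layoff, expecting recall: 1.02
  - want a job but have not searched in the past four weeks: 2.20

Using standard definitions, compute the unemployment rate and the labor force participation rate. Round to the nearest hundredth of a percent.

Unemployment rate ≈ 7.49%; labor force participation rate ≈ 60.80%.

Employed = 43.75 + 112.67 + 6.51 = 162.93 million (anyone who worked, including part-time for economic reasons, counts as employed).
Unemployed = 12.17 + 1.02 = 13.19 million (jobless and actively searching, or on temporary layoff).
Labor force = 162.93 + 13.19 = 176.12 million.
Not in labor force = 14.25 + 77.00 + 20.09 + 2.20 = 113.54 million (those not working and not actively searching are outside the labor force — including those who want a job but have given up searching).
Civilian working-age population = 176.12 + 113.54 = 289.66 million.
Unemployment rate = 13.19 / 176.12 = 7.49%.
Labor force participation rate = 176.12 / 289.66 = 60.80%.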